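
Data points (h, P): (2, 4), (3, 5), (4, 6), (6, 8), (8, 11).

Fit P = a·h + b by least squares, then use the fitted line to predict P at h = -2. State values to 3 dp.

P̂ = -0.767

The normal equations are: 129·a + 23·b = 183;  23·a + 5·b = 34.
Δ = 129·5 − 23² = 116.
a = (183·5 − 23·34)/116 = 133/116; b = (129·34 − 23·183)/116 = 177/116.
At h = -2: P̂ = (133/116)·(-2) + (177/116)·(1) = -89/116.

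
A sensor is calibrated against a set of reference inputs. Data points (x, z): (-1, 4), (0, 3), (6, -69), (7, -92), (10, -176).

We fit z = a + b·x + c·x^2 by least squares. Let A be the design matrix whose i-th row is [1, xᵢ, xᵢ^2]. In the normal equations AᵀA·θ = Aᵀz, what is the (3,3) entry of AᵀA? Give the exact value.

13698

Row 3 ↔ basis x^2, column 3 ↔ basis x^2, so (AᵀA)_{3,3} = Σᵢ (x^2)·(x^2) = (1)·(1) + (0)·(0) + (36)·(36) + (49)·(49) + (100)·(100) = 13698.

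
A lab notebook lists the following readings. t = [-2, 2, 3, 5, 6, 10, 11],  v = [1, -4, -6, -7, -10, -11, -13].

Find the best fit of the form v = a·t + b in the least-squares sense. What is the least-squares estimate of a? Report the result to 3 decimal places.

The normal system XᵀX·[a, b]ᵀ = Xᵀv is [[299, 35]; [35, 7]]·[a, b]ᵀ = [-376, -50]ᵀ.
Eliminating b: 7·(row 1) − 35·(row 2) gives 868·a = 7·(-376) − 35·(-50) = -882, so a = -63/62.
Then b = ((-50) − 35·(-63/62))/7 = -895/434.

a = -1.016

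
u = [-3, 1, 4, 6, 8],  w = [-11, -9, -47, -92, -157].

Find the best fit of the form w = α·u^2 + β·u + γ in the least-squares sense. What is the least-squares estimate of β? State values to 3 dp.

β = -3.105

Normal-equation sums: Σu^2·u^2 = 5730, Σu^2·u = 766, Σu^2 = 126, Σu·u = 126, Σu = 16, Σ1 = 5.
For Mᵀw: Σu^2·w = -14220, Σu·w = -1972, Σw = -316.
Row-reducing yields α = -18661/9293, β = -28857/9293, γ = -24718/9293.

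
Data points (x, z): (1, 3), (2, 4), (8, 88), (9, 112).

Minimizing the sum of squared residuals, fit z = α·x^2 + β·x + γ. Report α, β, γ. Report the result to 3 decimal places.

AᵀA·[α, β, γ]ᵀ = Aᵀz reads: 10674·α + 1250·β + 150·γ = 14723;  1250·α + 150·β + 20·γ = 1723;  150·α + 20·β + 4·γ = 207.
(Σx^2·x^2 = 10674, Σx^2·x = 1250, Σx^2 = 150, Σx·x = 150, Σx = 20, Σ1 = 4, Σx^2·z = 14723, Σx·z = 1723, Σz = 207.)
Row-reducing yields α = 23/14, β = -467/175, γ = 122/35.

α = 1.643, β = -2.669, γ = 3.486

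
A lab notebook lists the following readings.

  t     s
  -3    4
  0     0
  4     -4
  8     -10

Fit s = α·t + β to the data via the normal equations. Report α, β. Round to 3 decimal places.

Sums needed: Σt·t = 89, Σt = 9, Σ1 = 4.
For Xᵀs: Σt·s = -108, Σs = -10.
So XᵀX·[α, β]ᵀ = Xᵀs: [[89, 9]; [9, 4]]·[α, β]ᵀ = [-108, -10]ᵀ.
Determinant 89·4 − 9² = 275.
α = ((-108)·4 − 9·(-10))/275 = -342/275; β = (89·(-10) − 9·(-108))/275 = 82/275.

α = -1.244, β = 0.298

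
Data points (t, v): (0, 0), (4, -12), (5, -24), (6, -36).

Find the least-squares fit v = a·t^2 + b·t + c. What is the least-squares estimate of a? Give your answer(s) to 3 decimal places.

The normal system AᵀA·[a, b, c]ᵀ = Aᵀv is [[2177, 405, 77]; [405, 77, 15]; [77, 15, 4]]·[a, b, c]ᵀ = [-2088, -384, -72]ᵀ.
Row-reducing yields a = -657/451, b = 1203/451, c = 18/451.

a = -1.457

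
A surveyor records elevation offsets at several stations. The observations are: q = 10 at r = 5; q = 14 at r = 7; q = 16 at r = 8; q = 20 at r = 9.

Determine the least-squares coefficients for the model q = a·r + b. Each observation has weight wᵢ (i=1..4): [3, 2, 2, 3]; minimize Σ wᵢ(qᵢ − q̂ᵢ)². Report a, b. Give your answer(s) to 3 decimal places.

a = 2.422, b = -2.438

Normal-equation sums: Σwᵢ·r·r = 544, Σwᵢ·r = 72, Σwᵢ·1 = 10.
Right-hand side: Σwᵢ·r·q = 1142, Σwᵢ·q = 150.
det = 544·10 − 72² = 256.
a = (1142·10 − 72·150)/256 = 155/64; b = (544·150 − 72·1142)/256 = -39/16.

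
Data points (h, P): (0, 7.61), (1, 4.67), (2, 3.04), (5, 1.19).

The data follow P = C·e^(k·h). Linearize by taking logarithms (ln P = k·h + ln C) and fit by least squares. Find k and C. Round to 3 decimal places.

Taking logs, ln P = k·h + ln C, so regress ln P on h.
Over the data: Σh = 8.0000, Σ(h)² = 30.0000, Σln P = 4.8564, Σh·ln P = 4.6346.
Normal system: [[30.0000, 8.0000]; [8.0000, 4]]·[k, ln C]ᵀ = [4.6346, 4.8564]ᵀ.
Slope k = (n·Σh·ln P − Σh·Σln P)/(n·Σ(h)² − (Σh)²) = (4·4.6346 − 8.0000·4.8564)/56.0000 = -0.36273; ln C = (Σln P − k·Σh)/n = 1.93957, so C = exp(1.93957) = 6.95575.

k = -0.363, C = 6.956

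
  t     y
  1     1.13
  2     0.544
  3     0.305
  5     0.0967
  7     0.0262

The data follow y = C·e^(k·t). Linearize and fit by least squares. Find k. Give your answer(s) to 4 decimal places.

Linearized form: ln y = k·t + ln C. From the 5 transformed points,
AᵀA = [[88.0000, 18.0000]; [18.0000, 5]], rhs = [-41.8324, -7.6522]ᵀ  (here Σt = 18.0000, Σ(t)² = 88.0000, Σln y = -7.6522, Σt·ln y = -41.8324).
Solving (det = 116.0000): k = -0.61572, ln C = 0.68614.

k = -0.6157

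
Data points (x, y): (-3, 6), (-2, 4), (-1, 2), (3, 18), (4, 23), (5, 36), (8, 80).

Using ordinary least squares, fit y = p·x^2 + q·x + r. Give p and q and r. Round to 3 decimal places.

Entries of AᵀA: Σx^2·x^2 = 5156, Σx^2·x = 692, Σx^2 = 128, Σx·x = 128, Σx = 14, Σ1 = 7.
Right-hand side: Σx^2·y = 6622, Σx·y = 938, Σy = 169.
Normal equations: [[5156, 692, 128]; [692, 128, 14]; [128, 14, 7]]·[p, q, r]ᵀ = [6622, 938, 169]ᵀ.
Row-reducing yields p = 80125/80016, q = 130751/80016, r = 34195/13336.

p = 1.001, q = 1.634, r = 2.564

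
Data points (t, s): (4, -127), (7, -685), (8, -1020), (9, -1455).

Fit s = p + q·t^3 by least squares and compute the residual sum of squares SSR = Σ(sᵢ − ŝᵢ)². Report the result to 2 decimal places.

SSR = 3.06

Entries of MᵀM: Σ1 = 4, Σt^3 = 1648, Σt^3·t^3 = 915330.
For Mᵀs: Σs = -3287, Σt^3·s = -1826018.
MᵀM·[p, q]ᵀ = Mᵀs becomes [[4, 1648]; [1648, 915330]]·[p, q]ᵀ = [-3287, -1826018]ᵀ.
Eliminating q: 915330·(row 1) − 1648·(row 2) gives 945416·p = 915330·(-3287) − 1648·(-1826018) = 587954, so p = 293977/472708.
Then q = ((-1826018) − 1648·(293977/472708))/915330 = -235887/118177.
Residuals: 59179/472708, -461993/472708, 640439/472708, -237625/472708; SSR = 1446067/472708.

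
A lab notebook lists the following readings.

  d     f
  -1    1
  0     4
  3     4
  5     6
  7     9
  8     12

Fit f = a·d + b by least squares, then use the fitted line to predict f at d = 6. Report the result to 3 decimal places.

Compute the Gram sums: Σd·d = 148, Σd = 22, Σ1 = 6.
For Aᵀf: Σd·f = 200, Σf = 36.
Normal equations: [[148, 22]; [22, 6]]·[a, b]ᵀ = [200, 36]ᵀ.
Eliminating b: 6·(row 1) − 22·(row 2) gives 404·a = 6·200 − 22·36 = 408, so a = 102/101.
Then b = (36 − 22·(102/101))/6 = 232/101.
At d = 6: f̂ = (102/101)·(6) + (232/101)·(1) = 844/101.

f̂ = 8.356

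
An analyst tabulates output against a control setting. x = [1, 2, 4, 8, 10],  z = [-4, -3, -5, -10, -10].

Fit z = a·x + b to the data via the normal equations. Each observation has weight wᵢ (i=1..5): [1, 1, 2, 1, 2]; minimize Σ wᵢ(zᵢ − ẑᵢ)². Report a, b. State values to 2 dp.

Forming MᵀWM = [[301, 39]; [39, 7]] and MᵀWz = [-330, -47]ᵀ gives MᵀWM·[a, b]ᵀ = MᵀWz.
Δ = 301·7 − 39² = 586.
a = ((-330)·7 − 39·(-47))/586 = -477/586; b = (301·(-47) − 39·(-330))/586 = -1277/586.

a = -0.81, b = -2.18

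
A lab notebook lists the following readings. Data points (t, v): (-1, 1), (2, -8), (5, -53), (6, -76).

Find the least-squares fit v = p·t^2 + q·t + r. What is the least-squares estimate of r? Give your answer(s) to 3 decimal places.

r = 2.000

The normal system MᵀM·[p, q, r]ᵀ = Mᵀv is [[1938, 348, 66]; [348, 66, 12]; [66, 12, 4]]·[p, q, r]ᵀ = [-4092, -738, -136]ᵀ.
Inverting the 3×3 Gram matrix, [p, q, r]ᵀ = [-2, -1, 2]ᵀ.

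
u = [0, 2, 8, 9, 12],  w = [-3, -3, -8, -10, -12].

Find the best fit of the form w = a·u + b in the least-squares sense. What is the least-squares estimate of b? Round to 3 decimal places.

b = -2.230

Normal-equation sums: Σu·u = 293, Σu = 31, Σ1 = 5.
For Xᵀw: Σu·w = -304, Σw = -36.
Eliminating b: 5·(row 1) − 31·(row 2) gives 504·a = 5·(-304) − 31·(-36) = -404, so a = -101/126.
Then b = ((-36) − 31·(-101/126))/5 = -281/126.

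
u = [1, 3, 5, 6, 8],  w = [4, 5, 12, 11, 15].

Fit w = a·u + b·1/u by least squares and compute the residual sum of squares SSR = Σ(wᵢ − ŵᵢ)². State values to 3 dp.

SSR = 7.008

Entries of AᵀA: Σu·u = 135, Σu·1/u = 5, Σ1/u·1/u = 17201/14400.
And Σu·w = 265, Σ1/u·w = 471/40.
So AᵀA·[a, b]ᵀ = Aᵀw: [[135, 5]; [5, 17201/14400]]·[a, b]ᵀ = [265, 471/40]ᵀ.
Determinant 135·(17201/14400) − 5² = 43603/320.
a = (265·(17201/14400) − 5·(471/40))/(43603/320) = 742093/392427; b = (135·(471/40) − 5·265)/(43603/320) = 84680/43603.
Residuals: 65495/392427, -57576/43603, 846235/392427, -29209/43603, -145604/392427; SSR = 2750129/392427.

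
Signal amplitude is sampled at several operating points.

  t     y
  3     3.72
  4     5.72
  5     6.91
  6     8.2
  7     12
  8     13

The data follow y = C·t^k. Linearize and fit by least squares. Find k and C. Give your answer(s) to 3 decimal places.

With ln yᵢ as the transformed response and ln tᵢ as the regressor:
AᵀA = [[17.0401, 9.9115]; [9.9115, 6]], rhs = [20.9111, 12.1447]ᵀ  (here Σln t = 9.9115, Σ(ln t)² = 17.0401, Σln y = 12.1447, Σln t·ln y = 20.9111).
Δ = 17.0401·6 − (9.9115)² = 4.0036; k = (20.9111·6 − 9.9115·12.1447)/4.0036 = 1.27269, ln C = (17.0401·12.1447 − 9.9115·20.9111)/4.0036 = -0.07826, so C = exp(-0.07826) = 0.92473.

k = 1.273, C = 0.925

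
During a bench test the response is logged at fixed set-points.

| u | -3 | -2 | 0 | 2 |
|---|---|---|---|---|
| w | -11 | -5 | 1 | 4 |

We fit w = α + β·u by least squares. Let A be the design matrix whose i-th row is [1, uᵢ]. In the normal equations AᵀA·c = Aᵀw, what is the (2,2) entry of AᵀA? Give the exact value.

17

Row 2 ↔ basis u, column 2 ↔ basis u, so (AᵀA)_{2,2} = Σᵢ (u)·(u) = (-3)·(-3) + (-2)·(-2) + (0)·(0) + (2)·(2) = 17.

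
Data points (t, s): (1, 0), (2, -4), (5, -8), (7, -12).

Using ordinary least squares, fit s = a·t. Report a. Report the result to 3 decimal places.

a = -1.671

Forming MᵀM = [[79]] and Mᵀs = [-132]ᵀ gives MᵀM·[a]ᵀ = Mᵀs.
a = (-132)/79 = -1.67089.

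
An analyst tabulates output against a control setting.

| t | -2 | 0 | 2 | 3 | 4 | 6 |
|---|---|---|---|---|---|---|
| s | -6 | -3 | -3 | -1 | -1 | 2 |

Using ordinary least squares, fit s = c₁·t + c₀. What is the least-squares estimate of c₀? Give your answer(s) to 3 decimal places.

Setting ∂/∂c₁ … = 0 gives: 69·c₁ + 13·c₀ = 11;  13·c₁ + 6·c₀ = -12.
det = 69·6 − 13² = 245.
c₁ = (11·6 − 13·(-12))/245 = 222/245; c₀ = (69·(-12) − 13·11)/245 = -971/245.

c₀ = -3.963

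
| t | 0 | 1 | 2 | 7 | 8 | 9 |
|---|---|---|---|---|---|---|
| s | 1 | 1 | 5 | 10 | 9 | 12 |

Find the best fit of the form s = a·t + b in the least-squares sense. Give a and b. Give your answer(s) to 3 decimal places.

a = 1.161, b = 1.108

Sums needed: Σt·t = 199, Σt = 27, Σ1 = 6.
Right-hand side: Σt·s = 261, Σs = 38.
Normal equations: [[199, 27]; [27, 6]]·[a, b]ᵀ = [261, 38]ᵀ.
Determinant 199·6 − 27² = 465.
a = (261·6 − 27·38)/465 = 36/31; b = (199·38 − 27·261)/465 = 103/93.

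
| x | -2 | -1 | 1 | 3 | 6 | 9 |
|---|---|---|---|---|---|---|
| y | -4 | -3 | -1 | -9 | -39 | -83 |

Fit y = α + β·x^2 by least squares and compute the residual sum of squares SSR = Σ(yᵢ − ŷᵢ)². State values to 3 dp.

SSR = 6.077

Forming MᵀM = [[6, 132]; [132, 7956]] and Mᵀy = [-139, -8228]ᵀ gives MᵀM·[α, β]ᵀ = Mᵀy.
det = 6·7956 − 132² = 30312.
α = ((-139)·7956 − 132·(-8228))/30312 = -1649/2526; β = (6·(-8228) − 132·(-139))/30312 = -2585/2526.
Residuals: 1885/2526, -1672/1263, 854/1263, 1090/1263, -3805/2526, 688/1263; SSR = 5117/842.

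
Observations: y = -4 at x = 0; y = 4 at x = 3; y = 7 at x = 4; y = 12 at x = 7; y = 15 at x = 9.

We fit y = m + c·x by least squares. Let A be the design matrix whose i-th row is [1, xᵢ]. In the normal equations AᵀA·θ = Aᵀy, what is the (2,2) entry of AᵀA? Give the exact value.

Row 2 ↔ basis x, column 2 ↔ basis x, so (AᵀA)_{2,2} = Σᵢ (x)·(x) = (0)·(0) + (3)·(3) + (4)·(4) + (7)·(7) + (9)·(9) = 155.

155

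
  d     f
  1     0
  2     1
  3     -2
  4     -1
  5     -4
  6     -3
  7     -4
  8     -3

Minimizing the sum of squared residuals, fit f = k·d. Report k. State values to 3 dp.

k = -0.480

Setting ∂/∂k … = 0 gives: 204·k = -98.
k = (-98)/204 = -0.480392.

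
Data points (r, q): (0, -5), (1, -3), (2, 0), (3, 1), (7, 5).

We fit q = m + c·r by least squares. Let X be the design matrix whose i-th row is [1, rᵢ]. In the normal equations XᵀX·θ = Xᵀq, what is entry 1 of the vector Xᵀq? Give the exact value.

-2

Entry 1 ↔ basis 1, so (Xᵀq)_{1} = Σᵢ qᵢ = (1)·(-5) + (1)·(-3) + (1)·(0) + (1)·(1) + (1)·(5) = -2.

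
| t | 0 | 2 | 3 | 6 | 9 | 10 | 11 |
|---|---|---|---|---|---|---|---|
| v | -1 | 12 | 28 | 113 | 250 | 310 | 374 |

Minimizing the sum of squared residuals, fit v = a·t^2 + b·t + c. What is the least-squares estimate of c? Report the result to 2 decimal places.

MᵀM·[a, b, c]ᵀ = Mᵀv reads: 32595·a + 3311·b + 351·c = 100872;  3311·a + 351·b + 41·c = 10250;  351·a + 41·b + 7·c = 1086.
(Σt^2·t^2 = 32595, Σt^2·t = 3311, Σt^2 = 351, Σt·t = 351, Σt = 41, Σ1 = 7, Σt^2·v = 100872, Σt·v = 10250, Σv = 1086.)
Row-reducing yields a = 462368/152081, b = 100371/152081, c = -178059/152081.

c = -1.17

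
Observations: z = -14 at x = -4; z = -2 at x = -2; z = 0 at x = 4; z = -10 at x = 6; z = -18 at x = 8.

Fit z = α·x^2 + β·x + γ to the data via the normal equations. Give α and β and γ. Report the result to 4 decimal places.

α = -0.5237, β = 1.5647, γ = 1.6897

The normal system AᵀA·[α, β, γ]ᵀ = Aᵀz is [[5920, 720, 136]; [720, 136, 12]; [136, 12, 5]]·[α, β, γ]ᵀ = [-1744, -144, -44]ᵀ.
Inverting the 3×3 Gram matrix, [α, β, γ]ᵀ = [-243/464, 363/232, 49/29]ᵀ.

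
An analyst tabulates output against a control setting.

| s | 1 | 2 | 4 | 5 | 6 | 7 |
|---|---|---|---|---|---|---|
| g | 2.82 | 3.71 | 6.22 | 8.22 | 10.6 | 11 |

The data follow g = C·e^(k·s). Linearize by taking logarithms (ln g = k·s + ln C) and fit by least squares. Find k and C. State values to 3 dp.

k = 0.240, C = 2.313

Linearized form: ln g = k·s + ln C. From the 6 transformed points,
Σs = 25.0000, Σ(s)² = 131.0000, Σln g = 11.0409, Σs·ln g = 52.4531.
Equations: 131.0000·k + 25.0000·ln C = 52.4531;  25.0000·k + 6·ln C = 11.0409.
Δ = 131.0000·6 − (25.0000)² = 161.0000; k = (52.4531·6 − 25.0000·11.0409)/161.0000 = 0.24036, ln C = (131.0000·11.0409 − 25.0000·52.4531)/161.0000 = 0.83866, so C = exp(0.83866) = 2.31327.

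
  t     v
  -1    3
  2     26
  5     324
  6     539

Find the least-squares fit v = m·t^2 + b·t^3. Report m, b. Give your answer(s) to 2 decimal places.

Entries of XᵀX: Σt^2·t^2 = 1938, Σt^2·t^3 = 10932, Σt^3·t^3 = 62346.
Right-hand side: Σt^2·v = 27611, Σt^3·v = 157129.
Normal equations: [[1938, 10932]; [10932, 62346]]·[m, b]ᵀ = [27611, 157129]ᵀ.
Eliminating b: 62346·(row 1) − 10932·(row 2) gives 1317924·m = 62346·27611 − 10932·157129 = 3701178, so m = 205621/73218.
Then b = (157129 − 10932·(205621/73218))/62346 = 148475/73218.

m = 2.81, b = 2.03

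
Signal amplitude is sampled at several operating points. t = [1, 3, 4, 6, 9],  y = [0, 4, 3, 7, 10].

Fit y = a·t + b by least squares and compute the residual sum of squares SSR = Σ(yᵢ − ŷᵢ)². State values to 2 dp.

Entries of MᵀM: Σt·t = 143, Σt = 23, Σ1 = 5.
And Σt·y = 156, Σy = 24.
Δ = 143·5 − 23² = 186.
a = (156·5 − 23·24)/186 = 38/31; b = (143·24 − 23·156)/186 = -26/31.
Residuals: -12/31, 36/31, -33/31, 15/31, -6/31; SSR = 90/31.

SSR = 2.90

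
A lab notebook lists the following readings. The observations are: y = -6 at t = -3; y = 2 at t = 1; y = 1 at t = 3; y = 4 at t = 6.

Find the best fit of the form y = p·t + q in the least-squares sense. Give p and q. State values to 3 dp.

Entries of AᵀA: Σt·t = 55, Σt = 7, Σ1 = 4.
And Σt·y = 47, Σy = 1.
Normal equations: [[55, 7]; [7, 4]]·[p, q]ᵀ = [47, 1]ᵀ.
det = 55·4 − 7² = 171.
p = (47·4 − 7·1)/171 = 181/171; q = (55·1 − 7·47)/171 = -274/171.

p = 1.058, q = -1.602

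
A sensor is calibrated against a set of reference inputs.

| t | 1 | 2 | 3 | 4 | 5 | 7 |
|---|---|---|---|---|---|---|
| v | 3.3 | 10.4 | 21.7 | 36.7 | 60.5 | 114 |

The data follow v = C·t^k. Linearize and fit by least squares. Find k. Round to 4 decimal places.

k = 1.8249

Let Y = ln v. Fitting Y = k·ln t + ln C by least squares:
AᵀA = [[9.9861, 6.7334]; [6.7334, 6]], rhs = [25.8177, 19.0547]ᵀ  (here Σln t = 6.7334, Σ(ln t)² = 9.9861, Σln v = 19.0547, Σln t·ln v = 25.8177).
Slope k = (n·Σln t·ln v − Σln t·Σln v)/(n·Σ(ln t)² − (Σln t)²) = (6·25.8177 − 6.7334·19.0547)/14.5777 = 1.82493; ln C = (Σln v − k·Σln t)/n = 1.12778.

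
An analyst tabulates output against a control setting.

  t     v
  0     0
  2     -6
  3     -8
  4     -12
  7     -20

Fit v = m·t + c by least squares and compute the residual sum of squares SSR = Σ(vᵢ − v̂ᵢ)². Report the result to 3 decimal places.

SSR = 0.716

The normal equations are: 78·m + 16·c = -224;  16·m + 5·c = -46.
(Σt·t = 78, Σt = 16, Σ1 = 5, Σt·v = -224, Σv = -46.)
Determinant 78·5 − 16² = 134.
m = ((-224)·5 − 16·(-46))/134 = -192/67; c = (78·(-46) − 16·(-224))/134 = -2/67.
Residuals: 2/67, -16/67, 42/67, -34/67, 6/67; SSR = 48/67.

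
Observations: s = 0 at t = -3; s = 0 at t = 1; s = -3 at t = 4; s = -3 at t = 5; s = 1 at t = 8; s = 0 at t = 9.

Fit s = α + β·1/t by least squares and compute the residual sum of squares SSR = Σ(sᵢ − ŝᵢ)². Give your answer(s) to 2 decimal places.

SSR = 14.82

Normal-equation sums: Σ1 = 6, Σ1/t = 487/360, Σ1/t·1/t = 160909/129600.
Moment sums: Σs = -5, Σ1/t·s = -49/40.
So XᵀX·[α, β]ᵀ = Xᵀs: [[6, 487/360]; [487/360, 160909/129600]]·[α, β]ᵀ = [-5, -49/40]ᵀ.
Eliminating β: (160909/129600)·(row 1) − (487/360)·(row 2) gives (145657/25920)·α = (160909/129600)·(-5) − (487/360)·(-49/40) = -294889/64800, so α = -589778/728285.
Then β = ((-49/40) − (487/360)·(-589778/728285))/(160909/129600) = -15192/145657.
Residuals: 564458/728285, 665738/728285, -1576087/728285, -315977/145657, 1327558/728285, 598218/728285; SSR = 10795474/728285.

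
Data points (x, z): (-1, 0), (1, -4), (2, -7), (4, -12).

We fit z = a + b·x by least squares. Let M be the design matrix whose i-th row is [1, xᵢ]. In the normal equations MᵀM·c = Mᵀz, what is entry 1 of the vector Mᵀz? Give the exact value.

Entry 1 ↔ basis 1, so (Mᵀz)_{1} = Σᵢ zᵢ = (1)·(0) + (1)·(-4) + (1)·(-7) + (1)·(-12) = -23.

-23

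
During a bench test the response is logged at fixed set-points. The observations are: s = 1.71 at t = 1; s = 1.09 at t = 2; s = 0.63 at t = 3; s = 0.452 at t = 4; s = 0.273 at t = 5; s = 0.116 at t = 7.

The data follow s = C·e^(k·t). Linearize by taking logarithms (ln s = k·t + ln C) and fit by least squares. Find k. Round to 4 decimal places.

k = -0.4475

Taking logs, ln s = k·t + ln C, so regress ln s on t.
Σt = 22.0000, Σ(t)² = 104.0000, Σln s = -4.0859, Σt·ln s = -25.4241.
Equations: 104.0000·k + 22.0000·ln C = -25.4241;  22.0000·k + 6·ln C = -4.0859.
Slope k = (n·Σt·ln s − Σt·Σln s)/(n·Σ(t)² − (Σt)²) = (6·-25.4241 − 22.0000·-4.0859)/140.0000 = -0.44754; ln C = (Σln s − k·Σt)/n = 0.95999.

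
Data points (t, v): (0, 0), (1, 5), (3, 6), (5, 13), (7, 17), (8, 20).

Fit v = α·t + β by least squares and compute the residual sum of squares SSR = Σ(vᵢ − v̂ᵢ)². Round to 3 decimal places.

Normal-equation sums: Σt·t = 148, Σt = 24, Σ1 = 6.
Moment sums: Σt·v = 367, Σv = 61.
XᵀX·[α, β]ᵀ = Xᵀv becomes [[148, 24]; [24, 6]]·[α, β]ᵀ = [367, 61]ᵀ.
Δ = 148·6 − 24² = 312.
α = (367·6 − 24·61)/312 = 123/52; β = (148·61 − 24·367)/312 = 55/78.
Residuals: -55/78, 301/156, -281/156, 73/156, -41/156, 29/78; SSR = 1231/156.

SSR = 7.891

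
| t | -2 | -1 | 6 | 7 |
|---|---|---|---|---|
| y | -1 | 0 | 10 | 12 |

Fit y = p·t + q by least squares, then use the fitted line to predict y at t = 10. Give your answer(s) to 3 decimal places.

Setting ∂/∂p … = 0 gives: 90·p + 10·q = 146;  10·p + 4·q = 21.
(Σt·t = 90, Σt = 10, Σ1 = 4, Σt·y = 146, Σy = 21.)
Eliminating q: 4·(row 1) − 10·(row 2) gives 260·p = 4·146 − 10·21 = 374, so p = 187/130.
Then q = (21 − 10·(187/130))/4 = 43/26.
At t = 10: ŷ = (187/130)·(10) + (43/26)·(1) = 417/26.

ŷ = 16.038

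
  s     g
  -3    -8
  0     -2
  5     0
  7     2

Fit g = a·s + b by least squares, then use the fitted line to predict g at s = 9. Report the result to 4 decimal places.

ĝ = 4.0239

The normal system MᵀM·[a, b]ᵀ = Mᵀg is [[83, 9]; [9, 4]]·[a, b]ᵀ = [38, -8]ᵀ.
Determinant 83·4 − 9² = 251.
a = (38·4 − 9·(-8))/251 = 224/251; b = (83·(-8) − 9·38)/251 = -1006/251.
At s = 9: ĝ = (224/251)·(9) + (-1006/251)·(1) = 1010/251.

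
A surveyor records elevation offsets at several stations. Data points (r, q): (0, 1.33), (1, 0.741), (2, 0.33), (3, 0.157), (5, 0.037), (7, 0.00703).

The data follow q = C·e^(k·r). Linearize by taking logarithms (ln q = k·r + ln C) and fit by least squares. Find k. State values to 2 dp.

k = -0.75

Linearized form: ln q = k·r + ln C. From the 6 transformed points,
AᵀA = [[88.0000, 18.0000]; [18.0000, 6]], rhs = [-59.2588, -11.2292]ᵀ  (here Σr = 18.0000, Σ(r)² = 88.0000, Σln q = -11.2292, Σr·ln q = -59.2588).
Δ = 88.0000·6 − (18.0000)² = 204.0000; k = (-59.2588·6 − 18.0000·-11.2292)/204.0000 = -0.75210, ln C = (88.0000·-11.2292 − 18.0000·-59.2588)/204.0000 = 0.38477.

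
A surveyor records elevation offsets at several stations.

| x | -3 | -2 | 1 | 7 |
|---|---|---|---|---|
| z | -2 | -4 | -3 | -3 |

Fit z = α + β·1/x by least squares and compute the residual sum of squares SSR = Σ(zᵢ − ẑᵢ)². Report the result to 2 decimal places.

SSR = 1.98

Forming AᵀA = [[4, 13/42]; [13/42, 2437/1764]] and Aᵀz = [-12, -16/21]ᵀ gives AᵀA·[α, β]ᵀ = Aᵀz.
Determinant 4·(2437/1764) − (13/42)² = 3193/588.
α = ((-12)·(2437/1764) − (13/42)·(-16/21))/(3193/588) = -28828/9579; β = (4·(-16/21) − (13/42)·(-12))/(3193/588) = 392/3193.
Residuals: 3354/3193, -8900/9579, -35/309, -77/9579; SSR = 18962/9579.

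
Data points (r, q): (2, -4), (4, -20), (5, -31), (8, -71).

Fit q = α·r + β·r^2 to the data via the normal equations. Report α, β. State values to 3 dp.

α = -0.961, β = -0.996

Compute the Gram sums: Σr·r = 109, Σr·r^2 = 709, Σr^2·r^2 = 4993.
Right-hand side: Σr·q = -811, Σr^2·q = -5655.
MᵀM·[α, β]ᵀ = Mᵀq becomes [[109, 709]; [709, 4993]]·[α, β]ᵀ = [-811, -5655]ᵀ.
Δ = 109·4993 − 709² = 41556.
α = ((-811)·4993 − 709·(-5655))/41556 = -9982/10389; β = (109·(-5655) − 709·(-811))/41556 = -10349/10389.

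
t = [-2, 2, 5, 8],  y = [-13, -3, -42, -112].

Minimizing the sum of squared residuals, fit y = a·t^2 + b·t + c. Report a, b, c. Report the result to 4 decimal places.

Compute the Gram sums: Σt^2·t^2 = 4753, Σt^2·t = 637, Σt^2 = 97, Σt·t = 97, Σt = 13, Σ1 = 4.
Right-hand side: Σt^2·y = -8282, Σt·y = -1086, Σy = -170.
Normal equations: [[4753, 637, 97]; [637, 97, 13]; [97, 13, 4]]·[a, b, c]ᵀ = [-8282, -1086, -170]ᵀ.
Solving the 3×3 system (Gaussian elimination) gives a = -2077/1034, b = 581/282, c = -16/33.

a = -2.0087, b = 2.0603, c = -0.4848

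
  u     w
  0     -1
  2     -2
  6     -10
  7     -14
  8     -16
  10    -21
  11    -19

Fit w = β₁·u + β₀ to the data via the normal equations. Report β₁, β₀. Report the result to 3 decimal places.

β₁ = -1.922, β₀ = 0.226

From the data, Σu·u = 374, Σu = 44, Σ1 = 7.
For Aᵀw: Σu·w = -709, Σw = -83.
Normal equations: [[374, 44]; [44, 7]]·[β₁, β₀]ᵀ = [-709, -83]ᵀ.
Δ = 374·7 − 44² = 682.
β₁ = ((-709)·7 − 44·(-83))/682 = -1311/682; β₀ = (374·(-83) − 44·(-709))/682 = 7/31.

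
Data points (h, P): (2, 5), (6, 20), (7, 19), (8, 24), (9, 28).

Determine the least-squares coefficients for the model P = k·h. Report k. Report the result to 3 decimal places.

k = 3.021

Sums needed: Σh·h = 234.
For AᵀP: Σh·P = 707.
Hence k = 707 / 234 ≈ 3.02137.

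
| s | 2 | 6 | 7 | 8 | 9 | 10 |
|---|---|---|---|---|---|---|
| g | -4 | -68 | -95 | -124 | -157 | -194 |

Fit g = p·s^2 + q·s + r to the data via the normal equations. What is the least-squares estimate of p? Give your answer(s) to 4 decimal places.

MᵀM·[p, q, r]ᵀ = Mᵀg reads: 24370·p + 2808·q + 334·r = -47172;  2808·p + 334·q + 42·r = -5426;  334·p + 42·q + 6·r = -642.
Solving the 3×3 system (Gaussian elimination) gives p = -2898/1529, q = -7871/7645, r = 3972/695.

p = -1.8954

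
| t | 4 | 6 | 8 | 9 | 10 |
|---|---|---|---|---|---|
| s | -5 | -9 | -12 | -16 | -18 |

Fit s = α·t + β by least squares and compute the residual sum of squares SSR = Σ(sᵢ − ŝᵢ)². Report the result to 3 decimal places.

SSR = 2.241

With design matrix X, XᵀX = [[297, 37]; [37, 5]] and Xᵀs = [-494, -60]ᵀ.
det = 297·5 − 37² = 116.
α = ((-494)·5 − 37·(-60))/116 = -125/58; β = (297·(-60) − 37·(-494))/116 = 229/58.
Residuals: -19/58, -1/58, 75/58, -16/29, -23/58; SSR = 65/29.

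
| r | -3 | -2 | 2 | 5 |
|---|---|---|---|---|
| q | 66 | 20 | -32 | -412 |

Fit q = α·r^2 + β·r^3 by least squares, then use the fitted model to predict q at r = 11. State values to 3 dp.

q̂ = -4162.362

The normal equations are: 738·α + 2882·β = -9754;  2882·α + 16482·β = -53698.
Eliminating β: 16482·(row 1) − 2882·(row 2) gives 3857792·α = 16482·(-9754) − 2882·(-53698) = -6007792, so α = -375487/241112.
Then β = ((-53698) − 2882·(-375487/241112))/16482 = -719881/241112.
At r = 11: q̂ = (-375487/241112)·(121) + (-719881/241112)·(1331) = -501797769/120556.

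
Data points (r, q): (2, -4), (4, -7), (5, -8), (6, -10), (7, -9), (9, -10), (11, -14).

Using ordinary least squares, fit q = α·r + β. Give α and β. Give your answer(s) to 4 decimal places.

The normal equations are: 332·α + 44·β = -443;  44·α + 7·β = -62.
Determinant 332·7 − 44² = 388.
α = ((-443)·7 − 44·(-62))/388 = -373/388; β = (332·(-62) − 44·(-443))/388 = -273/97.

α = -0.9613, β = -2.8144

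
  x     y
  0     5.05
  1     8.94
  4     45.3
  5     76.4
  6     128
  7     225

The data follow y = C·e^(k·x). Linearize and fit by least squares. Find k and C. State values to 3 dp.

k = 0.539, C = 5.140

Taking logs, ln y = k·x + ln C, so regress ln y on x.
Σx = 23.0000, Σ(x)² = 127.0000, Σln y = 22.2273, Σx·ln y = 106.1486.
Equations: 127.0000·k + 23.0000·ln C = 106.1486;  23.0000·k + 6·ln C = 22.2273.
Slope k = (n·Σx·ln y − Σx·Σln y)/(n·Σ(x)² − (Σx)²) = (6·106.1486 − 23.0000·22.2273)/233.0000 = 0.53932; ln C = (Σln y − k·Σx)/n = 1.63715, so C = exp(1.63715) = 5.14049.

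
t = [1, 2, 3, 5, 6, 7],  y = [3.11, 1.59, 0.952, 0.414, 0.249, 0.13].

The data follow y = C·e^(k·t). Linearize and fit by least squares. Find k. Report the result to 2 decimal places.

Taking logs, ln y = k·t + ln C, so regress ln y on t.
Σt = 24.0000, Σ(t)² = 124.0000, Σln y = -2.7632, Σt·ln y = -25.1183.
Normal system: [[124.0000, 24.0000]; [24.0000, 6]]·[k, ln C]ᵀ = [-25.1183, -2.7632]ᵀ.
Solving (det = 168.0000): k = -0.50233, ln C = 1.54879.

k = -0.50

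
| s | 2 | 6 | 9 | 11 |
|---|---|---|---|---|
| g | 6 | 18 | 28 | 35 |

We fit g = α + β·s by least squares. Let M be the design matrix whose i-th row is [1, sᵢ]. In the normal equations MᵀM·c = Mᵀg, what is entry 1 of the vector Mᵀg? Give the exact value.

Entry 1 ↔ basis 1, so (Mᵀg)_{1} = Σᵢ gᵢ = (1)·(6) + (1)·(18) + (1)·(28) + (1)·(35) = 87.

87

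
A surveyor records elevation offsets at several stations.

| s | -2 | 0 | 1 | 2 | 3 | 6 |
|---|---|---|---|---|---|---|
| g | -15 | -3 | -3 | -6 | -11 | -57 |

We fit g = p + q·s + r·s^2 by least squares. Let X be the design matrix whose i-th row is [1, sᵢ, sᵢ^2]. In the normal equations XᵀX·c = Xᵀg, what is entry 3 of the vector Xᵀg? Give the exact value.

Entry 3 ↔ basis s^2, so (Xᵀg)_{3} = Σᵢ (s^2)·gᵢ = (4)·(-15) + (0)·(-3) + (1)·(-3) + (4)·(-6) + (9)·(-11) + (36)·(-57) = -2238.

-2238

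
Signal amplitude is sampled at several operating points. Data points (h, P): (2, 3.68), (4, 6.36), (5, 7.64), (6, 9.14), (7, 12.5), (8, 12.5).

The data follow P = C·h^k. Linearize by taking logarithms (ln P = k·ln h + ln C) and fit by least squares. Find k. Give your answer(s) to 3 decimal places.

k = 0.915

Linearized form: ln P = k·ln h + ln C. From the 6 transformed points,
Sums: Σln h = 9.5060, Σ(ln h)² = 16.3136, Σln P = 12.4505, Σln h·ln P = 20.8719.
Normal system: [[16.3136, 9.5060]; [9.5060, 6]]·[k, ln C]ᵀ = [20.8719, 12.4505]ᵀ.
Slope k = (n·Σln h·ln P − Σln h·Σln P)/(n·Σ(ln h)² − (Σln h)²) = (6·20.8719 − 9.5060·12.4505)/7.5177 = 0.91485; ln C = (Σln P − k·Σln h)/n = 0.62565.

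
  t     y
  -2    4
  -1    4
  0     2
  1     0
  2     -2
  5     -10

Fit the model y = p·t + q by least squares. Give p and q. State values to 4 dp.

p = -2.0865, q = 1.4054

MᵀM·[p, q]ᵀ = Mᵀy reads: 35·p + 5·q = -66;  5·p + 6·q = -2.
Eliminating q: 6·(row 1) − 5·(row 2) gives 185·p = 6·(-66) − 5·(-2) = -386, so p = -386/185.
Then q = ((-2) − 5·(-386/185))/6 = 52/37.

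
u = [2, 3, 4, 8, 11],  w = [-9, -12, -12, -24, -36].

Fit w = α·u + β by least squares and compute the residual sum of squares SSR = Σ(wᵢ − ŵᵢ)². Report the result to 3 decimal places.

SSR = 10.699

Normal-equation sums: Σu·u = 214, Σu = 28, Σ1 = 5.
And Σu·w = -690, Σw = -93.
det = 214·5 − 28² = 286.
α = ((-690)·5 − 28·(-93))/286 = -423/143; β = (214·(-93) − 28·(-690))/286 = -291/143.
Residuals: -150/143, -12/11, 267/143, 243/143, -204/143; SSR = 1530/143.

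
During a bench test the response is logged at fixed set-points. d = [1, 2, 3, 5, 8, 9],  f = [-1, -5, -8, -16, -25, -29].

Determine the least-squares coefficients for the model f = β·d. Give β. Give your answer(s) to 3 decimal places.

β = -3.130

From the data, Σd·d = 184.
For Aᵀf: Σd·f = -576.
AᵀA·[β]ᵀ = Aᵀf becomes [[184]]·[β]ᵀ = [-576]ᵀ.
β = (-576)/184 = -3.13043.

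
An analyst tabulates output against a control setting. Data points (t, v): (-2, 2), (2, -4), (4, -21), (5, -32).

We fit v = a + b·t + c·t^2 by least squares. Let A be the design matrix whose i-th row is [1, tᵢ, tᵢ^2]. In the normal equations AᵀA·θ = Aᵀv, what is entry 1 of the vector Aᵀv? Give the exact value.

Entry 1 ↔ basis 1, so (Aᵀv)_{1} = Σᵢ vᵢ = (1)·(2) + (1)·(-4) + (1)·(-21) + (1)·(-32) = -55.

-55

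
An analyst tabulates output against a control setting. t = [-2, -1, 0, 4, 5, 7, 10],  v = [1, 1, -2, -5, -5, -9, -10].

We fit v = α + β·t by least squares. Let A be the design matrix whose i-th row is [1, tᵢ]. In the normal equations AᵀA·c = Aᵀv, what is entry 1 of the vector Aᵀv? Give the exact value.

Entry 1 ↔ basis 1, so (Aᵀv)_{1} = Σᵢ vᵢ = (1)·(1) + (1)·(1) + (1)·(-2) + (1)·(-5) + (1)·(-5) + (1)·(-9) + (1)·(-10) = -29.

-29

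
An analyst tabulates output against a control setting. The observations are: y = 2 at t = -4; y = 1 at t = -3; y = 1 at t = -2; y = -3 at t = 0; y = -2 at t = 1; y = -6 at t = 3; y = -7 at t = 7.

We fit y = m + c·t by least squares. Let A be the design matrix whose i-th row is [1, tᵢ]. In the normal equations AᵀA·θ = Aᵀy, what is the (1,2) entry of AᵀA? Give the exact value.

Row 1 ↔ basis 1, column 2 ↔ basis t, so (AᵀA)_{1,2} = Σᵢ t = (1)·(-4) + (1)·(-3) + (1)·(-2) + (1)·(0) + (1)·(1) + (1)·(3) + (1)·(7) = 2.

2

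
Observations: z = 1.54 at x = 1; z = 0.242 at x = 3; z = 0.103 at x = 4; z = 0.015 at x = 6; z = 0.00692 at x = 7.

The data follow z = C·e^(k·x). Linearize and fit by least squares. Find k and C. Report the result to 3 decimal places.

k = -0.908, C = 3.774

Linearized form: ln z = k·x + ln C. From the 5 transformed points,
XᵀX = [[111.0000, 21.0000]; [21.0000, 5]], rhs = [-72.9284, -12.4331]ᵀ  (here Σx = 21.0000, Σ(x)² = 111.0000, Σln z = -12.4331, Σx·ln z = -72.9284).
Slope k = (n·Σx·ln z − Σx·Σln z)/(n·Σ(x)² − (Σx)²) = (5·-72.9284 − 21.0000·-12.4331)/114.0000 = -0.90830; ln C = (Σln z − k·Σx)/n = 1.32826, so C = exp(1.32826) = 3.77446.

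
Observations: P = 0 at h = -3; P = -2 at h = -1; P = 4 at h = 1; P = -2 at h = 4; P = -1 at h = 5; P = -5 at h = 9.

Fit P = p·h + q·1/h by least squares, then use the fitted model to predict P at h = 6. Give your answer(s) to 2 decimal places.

Normal-equation sums: Σh·h = 133, Σh·1/h = 6, Σ1/h·1/h = 72121/32400.
Moment sums: Σh·P = -52, Σ1/h·P = 427/90.
Eliminating q: (72121/32400)·(row 1) − 6·(row 2) gives (8425693/32400)·p = (72121/32400)·(-52) − 6·(427/90) = -1168153/8100, so p = -4672612/8425693.
Then q = ((427/90) − 6·(-4672612/8425693))/(72121/32400) = 30553560/8425693.
At h = 6: P̂ = (-4672612/8425693)·(6) + (30553560/8425693)·(1/6) = -22943412/8425693.

P̂ = -2.72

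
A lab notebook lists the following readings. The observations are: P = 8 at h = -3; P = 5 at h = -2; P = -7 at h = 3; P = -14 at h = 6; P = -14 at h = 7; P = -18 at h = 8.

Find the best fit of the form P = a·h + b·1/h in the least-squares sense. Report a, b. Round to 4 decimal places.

a = -2.1510, b = -2.1963

Setting ∂/∂a … = 0 gives: 171·a + 6·b = -381;  6·a + (1681/3136)·b = -169/12.
(Σh·h = 171, Σh·1/h = 6, Σ1/h·1/h = 1681/3136, Σh·P = -381, Σ1/h·P = -169/12.)
Δ = 171·(1681/3136) − 6² = 174555/3136.
a = ((-381)·(1681/3136) − 6·(-169/12))/(174555/3136) = -375469/174555; b = (171·(-169/12) − 6·(-381))/(174555/3136) = -127792/58185.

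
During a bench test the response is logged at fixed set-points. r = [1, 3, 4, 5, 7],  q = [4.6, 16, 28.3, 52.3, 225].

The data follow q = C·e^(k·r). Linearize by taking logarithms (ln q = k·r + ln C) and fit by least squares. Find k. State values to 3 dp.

With ln qᵢ as the transformed response and rᵢ as the regressor:
Σr = 20.0000, Σ(r)² = 100.0000, Σln q = 17.0146, Σr·ln q = 80.9130.
Equations: 100.0000·k + 20.0000·ln C = 80.9130;  20.0000·k + 5·ln C = 17.0146.
Slope k = (n·Σr·ln q − Σr·Σln q)/(n·Σ(r)² − (Σr)²) = (5·80.9130 − 20.0000·17.0146)/100.0000 = 0.64273; ln C = (Σln q − k·Σr)/n = 0.83201.

k = 0.643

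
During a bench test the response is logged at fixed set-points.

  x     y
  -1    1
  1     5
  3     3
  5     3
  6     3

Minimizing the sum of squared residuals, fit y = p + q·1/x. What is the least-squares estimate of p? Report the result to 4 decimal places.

Compute the Gram sums: Σ1 = 5, Σ1/x = 7/10, Σ1/x·1/x = 1961/900.
Moment sums: Σy = 15, Σ1/x·y = 61/10.
Determinant 5·(1961/900) − (7/10)² = 2341/225.
p = (15·(1961/900) − (7/10)·(61/10))/(2341/225) = 6393/2341; q = (5·(61/10) − (7/10)·15)/(2341/225) = 4500/2341.

p = 2.7309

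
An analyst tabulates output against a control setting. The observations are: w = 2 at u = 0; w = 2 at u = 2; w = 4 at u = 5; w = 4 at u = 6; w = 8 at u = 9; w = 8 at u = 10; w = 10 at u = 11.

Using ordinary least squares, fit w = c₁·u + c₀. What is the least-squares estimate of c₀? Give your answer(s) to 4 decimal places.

With design matrix X, XᵀX = [[367, 43]; [43, 7]] and Xᵀw = [310, 38]ᵀ.
det = 367·7 − 43² = 720.
c₁ = (310·7 − 43·38)/720 = 67/90; c₀ = (367·38 − 43·310)/720 = 77/90.

c₀ = 0.8556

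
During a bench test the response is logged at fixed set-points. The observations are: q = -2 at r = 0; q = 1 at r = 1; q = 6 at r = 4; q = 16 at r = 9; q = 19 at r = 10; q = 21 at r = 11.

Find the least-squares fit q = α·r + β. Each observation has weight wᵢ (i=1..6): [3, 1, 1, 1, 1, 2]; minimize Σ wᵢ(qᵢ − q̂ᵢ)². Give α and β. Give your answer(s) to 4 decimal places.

α = 2.0613, β = -1.8688

Setting ∂/∂α … = 0 gives: 440·α + 46·β = 821;  46·α + 9·β = 78.
Determinant 440·9 − 46² = 1844.
α = (821·9 − 46·78)/1844 = 3801/1844; β = (440·78 − 46·821)/1844 = -1723/922.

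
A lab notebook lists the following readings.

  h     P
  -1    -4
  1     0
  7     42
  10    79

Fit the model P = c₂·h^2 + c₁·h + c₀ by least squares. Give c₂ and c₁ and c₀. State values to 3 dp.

c₂ = 0.604, c₁ = 2.124, c₀ = -2.574

Setting ∂/∂c₂ … = 0 gives: 12403·c₂ + 1343·c₁ + 151·c₀ = 9954;  1343·c₂ + 151·c₁ + 17·c₀ = 1088;  151·c₂ + 17·c₁ + 4·c₀ = 117.
Solving the 3×3 system (Gaussian elimination) gives c₂ = 1453/2406, c₁ = 8517/4010, c₀ = -15484/6015.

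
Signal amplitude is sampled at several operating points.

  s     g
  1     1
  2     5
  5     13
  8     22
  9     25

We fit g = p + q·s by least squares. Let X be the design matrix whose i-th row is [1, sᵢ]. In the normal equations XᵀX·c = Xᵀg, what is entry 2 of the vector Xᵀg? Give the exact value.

Entry 2 ↔ basis s, so (Xᵀg)_{2} = Σᵢ (s)·gᵢ = (1)·(1) + (2)·(5) + (5)·(13) + (8)·(22) + (9)·(25) = 477.

477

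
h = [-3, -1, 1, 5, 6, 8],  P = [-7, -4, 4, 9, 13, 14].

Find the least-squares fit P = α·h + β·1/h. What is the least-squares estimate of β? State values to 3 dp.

β = 2.282

Entries of AᵀA: Σh·h = 136, Σh·1/h = 6, Σ1/h·1/h = 31601/14400.
For AᵀP: Σh·P = 264, Σ1/h·P = 321/20.
AᵀA·[α, β]ᵀ = AᵀP becomes [[136, 6]; [6, 31601/14400]]·[α, β]ᵀ = [264, 321/20]ᵀ.
Eliminating β: (31601/14400)·(row 1) − 6·(row 2) gives (472417/1800)·α = (31601/14400)·264 − 6·(321/20) = 289831/600, so α = 869493/472417.
Then β = ((321/20) − 6·(869493/472417))/(31601/14400) = 1077840/472417.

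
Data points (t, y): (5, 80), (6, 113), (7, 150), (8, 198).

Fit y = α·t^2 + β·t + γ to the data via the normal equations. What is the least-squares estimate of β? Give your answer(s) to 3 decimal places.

β = -9.650

Normal-equation sums: Σt^2·t^2 = 8418, Σt^2·t = 1196, Σt^2 = 174, Σt·t = 174, Σt = 26, Σ1 = 4.
Moment sums: Σt^2·y = 26090, Σt·y = 3712, Σy = 541.
Normal equations: [[8418, 1196, 174]; [1196, 174, 26]; [174, 26, 4]]·[α, β, γ]ᵀ = [26090, 3712, 541]ᵀ.
Row-reducing yields α = 15/4, β = -193/20, γ = 697/20.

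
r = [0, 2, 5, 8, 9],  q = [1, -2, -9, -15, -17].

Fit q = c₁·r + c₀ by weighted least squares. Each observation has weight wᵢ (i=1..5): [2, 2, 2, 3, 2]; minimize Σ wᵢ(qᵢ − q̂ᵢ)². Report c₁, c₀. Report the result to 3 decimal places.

Compute the Gram sums: Σwᵢ·r·r = 412, Σwᵢ·r = 56, Σwᵢ·1 = 11.
And Σwᵢ·r·q = -764, Σwᵢ·q = -99.
So MᵀWM·[c₁, c₀]ᵀ = MᵀWq: [[412, 56]; [56, 11]]·[c₁, c₀]ᵀ = [-764, -99]ᵀ.
Δ = 412·11 − 56² = 1396.
c₁ = ((-764)·11 − 56·(-99))/1396 = -715/349; c₀ = (412·(-99) − 56·(-764))/1396 = 499/349.

c₁ = -2.049, c₀ = 1.430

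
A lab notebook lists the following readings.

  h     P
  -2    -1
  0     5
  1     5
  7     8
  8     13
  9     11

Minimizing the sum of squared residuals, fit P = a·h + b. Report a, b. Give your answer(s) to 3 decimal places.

a = 0.982, b = 3.069

Sums needed: Σh·h = 199, Σh = 23, Σ1 = 6.
Right-hand side: Σh·P = 266, ΣP = 41.
XᵀX·[a, b]ᵀ = XᵀP becomes [[199, 23]; [23, 6]]·[a, b]ᵀ = [266, 41]ᵀ.
Δ = 199·6 − 23² = 665.
a = (266·6 − 23·41)/665 = 653/665; b = (199·41 − 23·266)/665 = 2041/665.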